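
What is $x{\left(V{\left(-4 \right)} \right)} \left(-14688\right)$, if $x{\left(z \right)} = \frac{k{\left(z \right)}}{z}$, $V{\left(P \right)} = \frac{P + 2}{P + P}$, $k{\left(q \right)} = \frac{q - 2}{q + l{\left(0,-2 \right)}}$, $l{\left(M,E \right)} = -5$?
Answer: $- \frac{411264}{19} \approx -21645.0$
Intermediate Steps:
$k{\left(q \right)} = \frac{-2 + q}{-5 + q}$ ($k{\left(q \right)} = \frac{q - 2}{q - 5} = \frac{-2 + q}{-5 + q}$)
$V{\left(P \right)} = \frac{2 + P}{2 P}$
$x{\left(z \right)} = \frac{-2 + z}{z \left(-5 + z\right)}$ ($x{\left(z \right)} = \frac{\frac{1}{-5 + z} \left(-2 + z\right)}{z} = \frac{-2 + z}{z \left(-5 + z\right)}$)
$x{\left(V{\left(-4 \right)} \right)} \left(-14688\right) = \frac{-2 + \frac{2 - 4}{2 \left(-4\right)}}{\frac{2 - 4}{2 \left(-4\right)} \left(-5 + \frac{2 - 4}{2 \left(-4\right)}\right)} \left(-14688\right) = \frac{-2 + \frac{1}{2} \left(- \frac{1}{4}\right) \left(-2\right)}{\frac{1}{2} \left(- \frac{1}{4}\right) \left(-2\right) \left(-5 + \frac{1}{2} \left(- \frac{1}{4}\right) \left(-2\right)\right)} \left(-14688\right) = \frac{\frac{1}{\frac{1}{4}} \left(-2 + \frac{1}{4}\right)}{-5 + \frac{1}{4}} \left(-14688\right) = 4 \frac{1}{- \frac{19}{4}} \left(- \frac{7}{4}\right) \left(-14688\right) = 4 \left(- \frac{4}{19}\right) \left(- \frac{7}{4}\right) \left(-14688\right) = \frac{28}{19} \left(-14688\right) = - \frac{411264}{19}$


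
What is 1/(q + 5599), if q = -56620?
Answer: -1/51021 ≈ -1.9600e-5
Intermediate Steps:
1/(q + 5599) = 1/(-56620 + 5599) = 1/(-51021) = -1/51021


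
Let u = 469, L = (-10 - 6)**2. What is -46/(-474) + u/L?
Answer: 117041/60672 ≈ 1.9291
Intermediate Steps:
L = 256 (L = (-16)**2 = 256)
-46/(-474) + u/L = -46/(-474) + 469/256 = -46*(-1/474) + 469*(1/256) = 23/237 + 469/256 = 117041/60672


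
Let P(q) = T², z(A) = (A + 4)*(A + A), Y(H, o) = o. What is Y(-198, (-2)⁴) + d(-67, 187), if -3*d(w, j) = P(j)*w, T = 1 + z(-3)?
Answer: 1723/3 ≈ 574.33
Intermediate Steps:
z(A) = 2*A*(4 + A) (z(A) = (4 + A)*(2*A) = 2*A*(4 + A))
T = -5 (T = 1 + 2*(-3)*(4 - 3) = 1 + 2*(-3)*1 = 1 - 6 = -5)
P(q) = 25 (P(q) = (-5)² = 25)
d(w, j) = -25*w/3
Y(-198, (-2)⁴) + d(-67, 187) = (-2)⁴ - 25/3*(-67) = 16 + 1675/3 = 1723/3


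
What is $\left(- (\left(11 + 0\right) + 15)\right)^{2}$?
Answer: $676$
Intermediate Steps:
$\left(- (\left(11 + 0\right) + 15)\right)^{2} = \left(- (11 + 15)\right)^{2} = \left(\left(-1\right) 26\right)^{2} = \left(-26\right)^{2} = 676$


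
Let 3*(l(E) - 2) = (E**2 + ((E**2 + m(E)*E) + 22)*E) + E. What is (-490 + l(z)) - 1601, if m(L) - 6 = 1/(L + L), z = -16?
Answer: -8947/3 ≈ -2982.3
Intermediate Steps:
m(L) = 6 + 1/(2*L) (m(L) = 6 + 1/(L + L) = 6 + 1/(2*L))
l(E) = 2 + E/3 + E**2/3 + E*(22 + E**2 + E*(6 + 1/(2*E)))/3 (l(E) = 2 + ((E**2 + ((E**2 + (6 + 1/(2*E))*E) + 22)*E) + E)/3 = 2 + ((E**2 + ((E**2 + E*(6 + 1/(2*E))) + 22)*E) + E)/3 = 2 + ((E**2 + (22 + E**2 + E*(6 + 1/(2*E)))*E) + E)/3 = 2 + ((E**2 + E*(22 + E**2 + E*(6 + 1/(2*E)))) + E)/3 = 2 + (E + E**2 + E*(22 + E**2 + E*(6 + 1/(2*E))))/3 = 2 + (E/3 + E**2/3 + E*(22 + E**2 + E*(6 + 1/(2*E)))/3) = 2 + E/3 + E**2/3 + E*(22 + E**2 + E*(6 + 1/(2*E)))/3)
(-490 + l(z)) - 1601 = (-490 + (2 + (1/3)*(-16)**3 + (7/3)*(-16)**2 + (47/6)*(-16))) - 1601 = (-490 + (2 + (1/3)*(-4096) + (7/3)*256 - 376/3)) - 1601 = (-490 + (2 - 4096/3 + 1792/3 - 376/3)) - 1601 = (-490 - 2674/3) - 1601 = -4144/3 - 1601 = -8947/3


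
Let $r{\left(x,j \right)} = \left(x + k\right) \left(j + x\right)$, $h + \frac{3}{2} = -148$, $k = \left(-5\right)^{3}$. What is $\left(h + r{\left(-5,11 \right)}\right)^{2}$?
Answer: $\frac{3455881}{4} \approx 8.6397 \cdot 10^{5}$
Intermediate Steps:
$k = -125$
$h = - \frac{299}{2}$ ($h = - \frac{3}{2} - 148 = - \frac{299}{2} \approx -149.5$)
$r{\left(x,j \right)} = \left(-125 + x\right) \left(j + x\right)$ ($r{\left(x,j \right)} = \left(x - 125\right) \left(j + x\right) = \left(-125 + x\right) \left(j + x\right)$)
$\left(h + r{\left(-5,11 \right)}\right)^{2} = \left(- \frac{299}{2} + \left(\left(-5\right)^{2} - 1375 - -625 + 11 \left(-5\right)\right)\right)^{2} = \left(- \frac{299}{2} + \left(25 - 1375 + 625 - 55\right)\right)^{2} = \left(- \frac{299}{2} - 780\right)^{2} = \left(- \frac{1859}{2}\right)^{2} = \frac{3455881}{4}$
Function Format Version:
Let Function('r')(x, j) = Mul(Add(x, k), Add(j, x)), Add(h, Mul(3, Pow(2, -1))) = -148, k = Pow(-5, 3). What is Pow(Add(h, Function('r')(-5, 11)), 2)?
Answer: Rational(3455881, 4) ≈ 8.6397e+5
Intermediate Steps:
k = -125
h = Rational(-299, 2) (h = Add(Rational(-3, 2), -148) = Rational(-299, 2) ≈ -149.50)
Function('r')(x, j) = Mul(Add(-125, x), Add(j, x)) (Function('r')(x, j) = Mul(Add(x, -125), Add(j, x)) = Mul(Add(-125, x), Add(j, x)))
Pow(Add(h, Function('r')(-5, 11)), 2) = Pow(Add(Rational(-299, 2), Add(Pow(-5, 2), Mul(-125, 11), Mul(-125, -5), Mul(11, -5))), 2) = Pow(Add(Rational(-299, 2), Add(25, -1375, 625, -55)), 2) = Pow(Add(Rational(-299, 2), -780), 2) = Pow(Rational(-1859, 2), 2) = Rational(3455881, 4)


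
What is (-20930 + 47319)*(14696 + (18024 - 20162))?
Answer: 331393062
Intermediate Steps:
(-20930 + 47319)*(14696 + (18024 - 20162)) = 26389*(14696 - 2138) = 26389*12558 = 331393062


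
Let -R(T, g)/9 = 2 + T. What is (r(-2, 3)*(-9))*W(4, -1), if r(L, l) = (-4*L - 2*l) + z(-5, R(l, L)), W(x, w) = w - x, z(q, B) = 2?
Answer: 180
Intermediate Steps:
R(T, g) = -18 - 9*T (R(T, g) = -9*(2 + T) = -18 - 9*T)
r(L, l) = 2 - 4*L - 2*l (r(L, l) = (-4*L - 2*l) + 2 = 2 - 4*L - 2*l)
(r(-2, 3)*(-9))*W(4, -1) = ((2 - 4*(-2) - 2*3)*(-9))*(-1 - 1*4) = ((2 + 8 - 6)*(-9))*(-1 - 4) = (4*(-9))*(-5) = -36*(-5) = 180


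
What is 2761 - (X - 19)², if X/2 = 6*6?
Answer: -48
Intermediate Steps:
X = 72 (X = 2*(6*6) = 2*36 = 72)
2761 - (X - 19)² = 2761 - (72 - 19)² = 2761 - 1*53² = 2761 - 1*2809 = 2761 - 2809 = -48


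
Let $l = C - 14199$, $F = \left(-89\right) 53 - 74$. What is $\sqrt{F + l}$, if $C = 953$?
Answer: $i \sqrt{18037} \approx 134.3 i$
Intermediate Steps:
$F = -4791$ ($F = -4717 - 74 = -4791$)
$l = -13246$ ($l = 953 - 14199 = -13246$)
$\sqrt{F + l} = \sqrt{-4791 - 13246} = \sqrt{-18037} = i \sqrt{18037}$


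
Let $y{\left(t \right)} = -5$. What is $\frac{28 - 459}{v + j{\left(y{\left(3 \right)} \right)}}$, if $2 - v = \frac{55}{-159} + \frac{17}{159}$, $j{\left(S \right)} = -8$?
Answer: $\frac{68529}{916} \approx 74.813$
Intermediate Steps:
$v = \frac{356}{159}$ ($v = 2 - \left(\frac{55}{-159} + \frac{17}{159}\right) = 2 - \left(55 \left(- \frac{1}{159}\right) + 17 \cdot \frac{1}{159}\right) = 2 - \left(- \frac{55}{159} + \frac{17}{159}\right) = 2 - - \frac{38}{159} = 2 + \frac{38}{159} = \frac{356}{159} \approx 2.239$)
$\frac{28 - 459}{v + j{\left(y{\left(3 \right)} \right)}} = \frac{28 - 459}{\frac{356}{159} - 8} = - \frac{431}{- \frac{916}{159}} = \left(-431\right) \left(- \frac{159}{916}\right) = \frac{68529}{916}$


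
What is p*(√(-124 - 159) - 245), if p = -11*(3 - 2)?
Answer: 2695 - 11*I*√283 ≈ 2695.0 - 185.05*I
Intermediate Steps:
p = -11 (p = -11*1 = -11)
p*(√(-124 - 159) - 245) = -11*(√(-124 - 159) - 245) = -11*(√(-283) - 245) = -11*(I*√283 - 245) = -11*(-245 + I*√283) = 2695 - 11*I*√283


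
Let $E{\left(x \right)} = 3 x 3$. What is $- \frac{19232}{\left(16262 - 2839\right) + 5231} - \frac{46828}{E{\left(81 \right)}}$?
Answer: $- \frac{147924940}{2266461} \approx -65.267$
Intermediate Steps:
$E{\left(x \right)} = 9 x$
$- \frac{19232}{\left(16262 - 2839\right) + 5231} - \frac{46828}{E{\left(81 \right)}} = - \frac{19232}{\left(16262 - 2839\right) + 5231} - \frac{46828}{9 \cdot 81} = - \frac{19232}{13423 + 5231} - \frac{46828}{729} = - \frac{19232}{18654} - \frac{46828}{729} = \left(-19232\right) \frac{1}{18654} - \frac{46828}{729} = - \frac{9616}{9327} - \frac{46828}{729} = - \frac{147924940}{2266461}$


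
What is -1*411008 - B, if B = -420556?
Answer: 9548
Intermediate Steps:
-1*411008 - B = -1*411008 - 1*(-420556) = -411008 + 420556 = 9548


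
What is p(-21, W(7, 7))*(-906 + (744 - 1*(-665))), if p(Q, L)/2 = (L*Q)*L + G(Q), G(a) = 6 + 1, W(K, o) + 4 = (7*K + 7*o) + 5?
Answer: -207048884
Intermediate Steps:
W(K, o) = 1 + 7*K + 7*o (W(K, o) = -4 + ((7*K + 7*o) + 5) = -4 + (5 + 7*K + 7*o) = 1 + 7*K + 7*o)
G(a) = 7
p(Q, L) = 14 + 2*Q*L² (p(Q, L) = 2*((L*Q)*L + 7) = 2*(Q*L² + 7) = 2*(7 + Q*L²) = 14 + 2*Q*L²)
p(-21, W(7, 7))*(-906 + (744 - 1*(-665))) = (14 + 2*(-21)*(1 + 7*7 + 7*7)²)*(-906 + (744 - 1*(-665))) = (14 + 2*(-21)*(1 + 49 + 49)²)*(-906 + (744 + 665)) = (14 + 2*(-21)*99²)*(-906 + 1409) = (14 + 2*(-21)*9801)*503 = (14 - 411642)*503 = -411628*503 = -207048884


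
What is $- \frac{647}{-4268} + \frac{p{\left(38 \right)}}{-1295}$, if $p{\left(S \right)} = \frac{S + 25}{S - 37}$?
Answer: $\frac{81283}{789580} \approx 0.10294$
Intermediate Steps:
$p{\left(S \right)} = \frac{25 + S}{-37 + S}$
$- \frac{647}{-4268} + \frac{p{\left(38 \right)}}{-1295} = - \frac{647}{-4268} + \frac{\frac{1}{-37 + 38} \left(25 + 38\right)}{-1295} = \left(-647\right) \left(- \frac{1}{4268}\right) + 1^{-1} \cdot 63 \left(- \frac{1}{1295}\right) = \frac{647}{4268} + 1 \cdot 63 \left(- \frac{1}{1295}\right) = \frac{647}{4268} + 63 \left(- \frac{1}{1295}\right) = \frac{647}{4268} - \frac{9}{185} = \frac{81283}{789580}$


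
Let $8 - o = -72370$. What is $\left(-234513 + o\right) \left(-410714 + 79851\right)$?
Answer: $53644472505$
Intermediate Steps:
$o = 72378$ ($o = 8 - -72370 = 8 + 72370 = 72378$)
$\left(-234513 + o\right) \left(-410714 + 79851\right) = \left(-234513 + 72378\right) \left(-410714 + 79851\right) = \left(-162135\right) \left(-330863\right) = 53644472505$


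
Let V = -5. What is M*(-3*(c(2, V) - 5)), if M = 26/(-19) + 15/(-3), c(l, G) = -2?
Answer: -2541/19 ≈ -133.74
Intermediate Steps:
M = -121/19 (M = 26*(-1/19) + 15*(-⅓) = -26/19 - 5 = -121/19 ≈ -6.3684)
M*(-3*(c(2, V) - 5)) = -(-363)*(-2 - 5)/19 = -(-363)*(-7)/19 = -121/19*21 = -2541/19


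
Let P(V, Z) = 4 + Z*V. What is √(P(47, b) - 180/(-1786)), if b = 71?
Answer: √2664357479/893 ≈ 57.802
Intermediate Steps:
P(V, Z) = 4 + V*Z
√(P(47, b) - 180/(-1786)) = √((4 + 47*71) - 180/(-1786)) = √((4 + 3337) - 180*(-1/1786)) = √(3341 + 90/893) = √(2983603/893) = √2664357479/893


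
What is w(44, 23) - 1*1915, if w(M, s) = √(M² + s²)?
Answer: -1915 + √2465 ≈ -1865.4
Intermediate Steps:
w(44, 23) - 1*1915 = √(44² + 23²) - 1*1915 = √(1936 + 529) - 1915 = √2465 - 1915 = -1915 + √2465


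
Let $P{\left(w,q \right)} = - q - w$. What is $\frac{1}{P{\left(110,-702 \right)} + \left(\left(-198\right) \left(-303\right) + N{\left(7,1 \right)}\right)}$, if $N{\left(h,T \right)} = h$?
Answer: $\frac{1}{60593} \approx 1.6504 \cdot 10^{-5}$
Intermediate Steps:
$\frac{1}{P{\left(110,-702 \right)} + \left(\left(-198\right) \left(-303\right) + N{\left(7,1 \right)}\right)} = \frac{1}{\left(\left(-1\right) \left(-702\right) - 110\right) + \left(\left(-198\right) \left(-303\right) + 7\right)} = \frac{1}{\left(702 - 110\right) + \left(59994 + 7\right)} = \frac{1}{592 + 60001} = \frac{1}{60593}$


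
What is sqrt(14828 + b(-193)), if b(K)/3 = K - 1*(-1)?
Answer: 2*sqrt(3563) ≈ 119.38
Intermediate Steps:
b(K) = 3 + 3*K (b(K) = 3*(K - 1*(-1)) = 3*(K + 1) = 3*(1 + K) = 3 + 3*K)
sqrt(14828 + b(-193)) = sqrt(14828 + (3 + 3*(-193))) = sqrt(14828 + (3 - 579)) = sqrt(14828 - 576) = sqrt(14252) = 2*sqrt(3563)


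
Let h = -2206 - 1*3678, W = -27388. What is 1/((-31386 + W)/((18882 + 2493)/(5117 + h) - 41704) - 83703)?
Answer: -32008343/2679149254471 ≈ -1.1947e-5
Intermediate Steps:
h = -5884 (h = -2206 - 3678 = -5884)
1/((-31386 + W)/((18882 + 2493)/(5117 + h) - 41704) - 83703) = 1/((-31386 - 27388)/((18882 + 2493)/(5117 - 5884) - 41704) - 83703) = 1/(-58774/(21375/(-767) - 41704) - 83703) = 1/(-58774/(21375*(-1/767) - 41704) - 83703) = 1/(-58774/(-21375/767 - 41704) - 83703) = 1/(-58774/(-32008343/767) - 83703) = 1/(-58774*(-767/32008343) - 83703) = 1/(45079658/32008343 - 83703) = 1/(-2679149254471/32008343) = -32008343/2679149254471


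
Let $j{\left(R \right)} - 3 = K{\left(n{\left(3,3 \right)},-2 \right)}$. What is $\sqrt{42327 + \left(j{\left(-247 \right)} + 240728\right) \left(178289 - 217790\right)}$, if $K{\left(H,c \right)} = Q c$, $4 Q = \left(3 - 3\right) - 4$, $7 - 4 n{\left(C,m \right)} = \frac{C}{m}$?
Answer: $3 i \sqrt{1056572434} \approx 97515.0 i$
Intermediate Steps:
$n{\left(C,m \right)} = \frac{7}{4} - \frac{C}{4 m}$ ($n{\left(C,m \right)} = \frac{7}{4} - \frac{C \frac{1}{m}}{4} = \frac{7}{4} - \frac{C}{4 m}$)
$Q = -1$ ($Q = \frac{\left(3 - 3\right) - 4}{4} = \frac{0 - 4}{4} = \frac{1}{4} \left(-4\right) = -1$)
$K{\left(H,c \right)} = - c$
$j{\left(R \right)} = 5$ ($j{\left(R \right)} = 3 - -2 = 3 + 2 = 5$)
$\sqrt{42327 + \left(j{\left(-247 \right)} + 240728\right) \left(178289 - 217790\right)} = \sqrt{42327 + \left(5 + 240728\right) \left(178289 - 217790\right)} = \sqrt{42327 + 240733 \left(-39501\right)} = \sqrt{42327 - 9509194233} = \sqrt{-9509151906} = 3 i \sqrt{1056572434}$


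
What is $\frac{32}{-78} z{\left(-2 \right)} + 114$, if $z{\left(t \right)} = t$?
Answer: $\frac{4478}{39} \approx 114.82$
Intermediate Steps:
$\frac{32}{-78} z{\left(-2 \right)} + 114 = \frac{32}{-78} \left(-2\right) + 114 = 32 \left(- \frac{1}{78}\right) \left(-2\right) + 114 = \left(- \frac{16}{39}\right) \left(-2\right) + 114 = \frac{32}{39} + 114 = \frac{4478}{39}$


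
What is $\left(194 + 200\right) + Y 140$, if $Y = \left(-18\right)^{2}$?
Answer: $45754$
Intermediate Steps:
$Y = 324$
$\left(194 + 200\right) + Y 140 = \left(194 + 200\right) + 324 \cdot 140 = 394 + 45360 = 45754$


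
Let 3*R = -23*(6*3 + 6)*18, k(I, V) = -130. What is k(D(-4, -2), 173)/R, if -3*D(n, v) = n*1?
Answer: 65/1656 ≈ 0.039251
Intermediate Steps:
D(n, v) = -n/3
R = -3312 (R = (-23*(6*3 + 6)*18)/3 = (-23*(18 + 6)*18)/3 = (-23*24*18)/3 = (-552*18)/3 = (⅓)*(-9936) = -3312)
k(D(-4, -2), 173)/R = -130/(-3312) = -130*(-1/3312) = 65/1656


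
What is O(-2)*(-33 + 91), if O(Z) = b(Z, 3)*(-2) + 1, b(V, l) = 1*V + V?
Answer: 522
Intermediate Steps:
b(V, l) = 2*V (b(V, l) = V + V = 2*V)
O(Z) = 1 - 4*Z (O(Z) = (2*Z)*(-2) + 1 = -4*Z + 1 = 1 - 4*Z)
O(-2)*(-33 + 91) = (1 - 4*(-2))*(-33 + 91) = (1 + 8)*58 = 9*58 = 522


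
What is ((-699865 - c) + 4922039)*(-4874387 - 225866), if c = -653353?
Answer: -24866421208331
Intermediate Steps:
((-699865 - c) + 4922039)*(-4874387 - 225866) = ((-699865 - 1*(-653353)) + 4922039)*(-4874387 - 225866) = ((-699865 + 653353) + 4922039)*(-5100253) = (-46512 + 4922039)*(-5100253) = 4875527*(-5100253) = -24866421208331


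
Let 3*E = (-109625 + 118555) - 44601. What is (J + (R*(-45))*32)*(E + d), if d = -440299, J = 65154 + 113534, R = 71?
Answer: -103706910464/3 ≈ -3.4569e+10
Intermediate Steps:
J = 178688
E = -35671/3 (E = ((-109625 + 118555) - 44601)/3 = (8930 - 44601)/3 = (1/3)*(-35671) = -35671/3 ≈ -11890.)
(J + (R*(-45))*32)*(E + d) = (178688 + (71*(-45))*32)*(-35671/3 - 440299) = (178688 - 3195*32)*(-1356568/3) = (178688 - 102240)*(-1356568/3) = 76448*(-1356568/3) = -103706910464/3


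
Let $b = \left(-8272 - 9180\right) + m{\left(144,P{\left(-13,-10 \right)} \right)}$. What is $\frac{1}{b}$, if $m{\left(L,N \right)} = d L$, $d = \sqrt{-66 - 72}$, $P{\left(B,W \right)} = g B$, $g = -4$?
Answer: $- \frac{4363}{76858468} - \frac{9 i \sqrt{138}}{19214617} \approx -5.6767 \cdot 10^{-5} - 5.5024 \cdot 10^{-6} i$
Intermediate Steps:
$P{\left(B,W \right)} = - 4 B$
$d = i \sqrt{138}$ ($d = \sqrt{-138} = i \sqrt{138} \approx 11.747 i$)
$m{\left(L,N \right)} = i L \sqrt{138}$ ($m{\left(L,N \right)} = i \sqrt{138} L = i L \sqrt{138}$)
$b = -17452 + 144 i \sqrt{138}$ ($b = \left(-8272 - 9180\right) + i 144 \sqrt{138} = -17452 + 144 i \sqrt{138} \approx -17452.0 + 1691.6 i$)
$\frac{1}{b} = \frac{1}{-17452 + 144 i \sqrt{138}}$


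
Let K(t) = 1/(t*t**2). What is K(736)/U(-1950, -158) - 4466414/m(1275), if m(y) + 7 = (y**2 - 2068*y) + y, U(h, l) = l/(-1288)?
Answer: 1529085201095657/345709316808704 ≈ 4.4230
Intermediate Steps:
U(h, l) = -l/1288 (U(h, l) = l*(-1/1288) = -l/1288)
m(y) = -7 + y**2 - 2067*y (m(y) = -7 + ((y**2 - 2068*y) + y) = -7 + (y**2 - 2067*y) = -7 + y**2 - 2067*y)
K(t) = t**(-3) (K(t) = 1/(t**3) = t**(-3))
K(736)/U(-1950, -158) - 4466414/m(1275) = 1/(736**3*((-1/1288*(-158)))) - 4466414/(-7 + 1275**2 - 2067*1275) = 1/(398688256*(79/644)) - 4466414/(-7 + 1625625 - 2635425) = (1/398688256)*(644/79) - 4466414/(-1009807) = 7/342351872 - 4466414*(-1/1009807) = 7/342351872 + 4466414/1009807 = 1529085201095657/345709316808704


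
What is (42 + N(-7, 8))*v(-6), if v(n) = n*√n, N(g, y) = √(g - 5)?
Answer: 36*√2 - 252*I*√6 ≈ 50.912 - 617.27*I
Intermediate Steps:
N(g, y) = √(-5 + g)
v(n) = n^(3/2)
(42 + N(-7, 8))*v(-6) = (42 + √(-5 - 7))*(-6)^(3/2) = (42 + √(-12))*(-6*I*√6) = (42 + 2*I*√3)*(-6*I*√6) = -6*I*√6*(42 + 2*I*√3)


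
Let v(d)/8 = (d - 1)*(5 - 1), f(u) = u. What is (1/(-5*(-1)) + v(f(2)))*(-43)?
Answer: -6923/5 ≈ -1384.6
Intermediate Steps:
v(d) = -32 + 32*d (v(d) = 8*((d - 1)*(5 - 1)) = 8*((-1 + d)*4) = 8*(-4 + 4*d) = -32 + 32*d)
(1/(-5*(-1)) + v(f(2)))*(-43) = (1/(-5*(-1)) + (-32 + 32*2))*(-43) = (1/5 + (-32 + 64))*(-43) = (1/5 + 32)*(-43) = (161/5)*(-43) = -6923/5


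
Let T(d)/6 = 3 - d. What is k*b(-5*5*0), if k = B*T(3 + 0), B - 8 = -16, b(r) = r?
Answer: 0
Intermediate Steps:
T(d) = 18 - 6*d (T(d) = 6*(3 - d) = 18 - 6*d)
B = -8 (B = 8 - 16 = -8)
k = 0 (k = -8*(18 - 6*(3 + 0)) = -8*(18 - 6*3) = -8*(18 - 18) = -8*0 = 0)
k*b(-5*5*0) = 0*(-5*5*0) = 0*(-25*0) = 0*0 = 0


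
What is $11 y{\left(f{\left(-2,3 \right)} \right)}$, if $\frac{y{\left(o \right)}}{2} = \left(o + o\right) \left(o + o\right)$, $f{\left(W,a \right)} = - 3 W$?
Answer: $3168$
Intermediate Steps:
$y{\left(o \right)} = 8 o^{2}$ ($y{\left(o \right)} = 2 \left(o + o\right) \left(o + o\right) = 2 \cdot 2 o 2 o = 2 \cdot 4 o^{2} = 8 o^{2}$)
$11 y{\left(f{\left(-2,3 \right)} \right)} = 11 \cdot 8 \left(\left(-3\right) \left(-2\right)\right)^{2} = 11 \cdot 8 \cdot 6^{2} = 11 \cdot 8 \cdot 36 = 11 \cdot 288 = 3168$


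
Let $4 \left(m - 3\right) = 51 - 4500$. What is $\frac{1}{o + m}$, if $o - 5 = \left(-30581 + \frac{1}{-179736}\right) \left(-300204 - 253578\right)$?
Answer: $\frac{7489}{126827759537584} \approx 5.9049 \cdot 10^{-11}$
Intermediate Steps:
$o = \frac{507311071379029}{29956}$ ($o = 5 + \left(-30581 + \frac{1}{-179736}\right) \left(-300204 - 253578\right) = 5 + \left(-30581 - \frac{1}{179736}\right) \left(-553782\right) = 5 - - \frac{507311071229249}{29956} = 5 + \frac{507311071229249}{29956} = \frac{507311071379029}{29956} \approx 1.6935 \cdot 10^{10}$)
$m = - \frac{4437}{4}$ ($m = 3 + \frac{51 - 4500}{4} = 3 + \frac{1}{4} \left(-4449\right) = 3 - \frac{4449}{4} = - \frac{4437}{4} \approx -1109.3$)
$\frac{1}{o + m} = \frac{1}{\frac{507311071379029}{29956} - \frac{4437}{4}} = \frac{1}{\frac{126827759537584}{7489}} = \frac{7489}{126827759537584}$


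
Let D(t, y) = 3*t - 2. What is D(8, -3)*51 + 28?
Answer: 1150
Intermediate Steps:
D(t, y) = -2 + 3*t
D(8, -3)*51 + 28 = (-2 + 3*8)*51 + 28 = (-2 + 24)*51 + 28 = 22*51 + 28 = 1122 + 28 = 1150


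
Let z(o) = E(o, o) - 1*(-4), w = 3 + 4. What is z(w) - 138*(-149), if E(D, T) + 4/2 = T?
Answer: 20571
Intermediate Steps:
w = 7
E(D, T) = -2 + T
z(o) = 2 + o (z(o) = (-2 + o) - 1*(-4) = (-2 + o) + 4 = 2 + o)
z(w) - 138*(-149) = (2 + 7) - 138*(-149) = 9 + 20562 = 20571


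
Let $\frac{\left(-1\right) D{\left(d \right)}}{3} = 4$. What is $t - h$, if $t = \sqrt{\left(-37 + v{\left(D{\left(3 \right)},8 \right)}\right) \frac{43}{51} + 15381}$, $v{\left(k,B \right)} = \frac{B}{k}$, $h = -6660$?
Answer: $6660 + \frac{\sqrt{39923378}}{51} \approx 6783.9$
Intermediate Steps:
$D{\left(d \right)} = -12$ ($D{\left(d \right)} = \left(-3\right) 4 = -12$)
$t = \frac{\sqrt{39923378}}{51}$ ($t = \sqrt{\left(-37 + \frac{8}{-12}\right) \frac{43}{51} + 15381} = \sqrt{\left(-37 + 8 \left(- \frac{1}{12}\right)\right) 43 \cdot \frac{1}{51} + 15381} = \sqrt{\left(-37 - \frac{2}{3}\right) \frac{43}{51} + 15381} = \sqrt{\left(- \frac{113}{3}\right) \frac{43}{51} + 15381} = \sqrt{- \frac{4859}{153} + 15381} = \sqrt{\frac{2348434}{153}} = \frac{\sqrt{39923378}}{51} \approx 123.89$)
$t - h = \frac{\sqrt{39923378}}{51} - -6660 = \frac{\sqrt{39923378}}{51} + 6660 = 6660 + \frac{\sqrt{39923378}}{51}$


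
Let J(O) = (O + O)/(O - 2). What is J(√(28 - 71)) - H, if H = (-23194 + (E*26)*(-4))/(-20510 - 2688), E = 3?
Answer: (-3358*I + 1635*√43)/(1657*(√43 + 2*I)) ≈ 0.81651 - 0.55808*I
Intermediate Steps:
J(O) = 2*O/(-2 + O) (J(O) = (2*O)/(-2 + O) = 2*O/(-2 + O))
H = 1679/1657 (H = (-23194 + (3*26)*(-4))/(-20510 - 2688) = (-23194 + 78*(-4))/(-23198) = (-23194 - 312)*(-1/23198) = -23506*(-1/23198) = 1679/1657 ≈ 1.0133)
J(√(28 - 71)) - H = 2*√(28 - 71)/(-2 + √(28 - 71)) - 1*1679/1657 = 2*√(-43)/(-2 + √(-43)) - 1679/1657 = 2*(I*√43)/(-2 + I*√43) - 1679/1657 = 2*I*√43/(-2 + I*√43) - 1679/1657 = -1679/1657 + 2*I*√43/(-2 + I*√43)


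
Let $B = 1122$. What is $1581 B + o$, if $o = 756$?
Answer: $1774638$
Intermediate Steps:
$1581 B + o = 1581 \cdot 1122 + 756 = 1773882 + 756 = 1774638$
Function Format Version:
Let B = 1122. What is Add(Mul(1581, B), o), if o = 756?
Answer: 1774638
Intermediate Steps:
Add(Mul(1581, B), o) = Add(Mul(1581, 1122), 756) = Add(1773882, 756) = 1774638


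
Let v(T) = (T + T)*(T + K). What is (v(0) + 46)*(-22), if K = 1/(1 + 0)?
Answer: -1012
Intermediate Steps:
K = 1 (K = 1/1 = 1)
v(T) = 2*T*(1 + T) (v(T) = (T + T)*(T + 1) = (2*T)*(1 + T) = 2*T*(1 + T))
(v(0) + 46)*(-22) = (2*0*(1 + 0) + 46)*(-22) = (2*0*1 + 46)*(-22) = (0 + 46)*(-22) = 46*(-22) = -1012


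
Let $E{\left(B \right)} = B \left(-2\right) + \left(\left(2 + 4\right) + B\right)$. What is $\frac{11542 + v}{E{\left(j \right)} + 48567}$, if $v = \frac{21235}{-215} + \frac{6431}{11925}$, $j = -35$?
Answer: $\frac{1467020027}{6231241800} \approx 0.23543$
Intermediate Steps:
$v = - \frac{50368942}{512775}$ ($v = 21235 \left(- \frac{1}{215}\right) + 6431 \cdot \frac{1}{11925} = - \frac{4247}{43} + \frac{6431}{11925} = - \frac{50368942}{512775} \approx -98.228$)
$E{\left(B \right)} = 6 - B$ ($E{\left(B \right)} = - 2 B + \left(6 + B\right) = 6 - B$)
$\frac{11542 + v}{E{\left(j \right)} + 48567} = \frac{11542 - \frac{50368942}{512775}}{\left(6 - -35\right) + 48567} = \frac{5868080108}{512775 \left(\left(6 + 35\right) + 48567\right)} = \frac{5868080108}{512775 \left(41 + 48567\right)} = \frac{5868080108}{512775 \cdot 48608} = \frac{5868080108}{512775} \cdot \frac{1}{48608} = \frac{1467020027}{6231241800}$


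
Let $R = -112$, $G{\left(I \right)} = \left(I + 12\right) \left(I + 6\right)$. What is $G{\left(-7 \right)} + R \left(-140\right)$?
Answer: $15675$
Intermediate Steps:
$G{\left(I \right)} = \left(6 + I\right) \left(12 + I\right)$ ($G{\left(I \right)} = \left(12 + I\right) \left(6 + I\right) = \left(6 + I\right) \left(12 + I\right)$)
$G{\left(-7 \right)} + R \left(-140\right) = \left(72 + \left(-7\right)^{2} + 18 \left(-7\right)\right) - -15680 = \left(72 + 49 - 126\right) + 15680 = -5 + 15680 = 15675$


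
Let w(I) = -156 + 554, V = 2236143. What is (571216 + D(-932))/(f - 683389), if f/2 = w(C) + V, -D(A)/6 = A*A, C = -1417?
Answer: -4640528/3789693 ≈ -1.2245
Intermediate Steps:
D(A) = -6*A² (D(A) = -6*A*A = -6*A²)
w(I) = 398
f = 4473082 (f = 2*(398 + 2236143) = 2*2236541 = 4473082)
(571216 + D(-932))/(f - 683389) = (571216 - 6*(-932)²)/(4473082 - 683389) = (571216 - 6*868624)/3789693 = (571216 - 5211744)*(1/3789693) = -4640528*1/3789693 = -4640528/3789693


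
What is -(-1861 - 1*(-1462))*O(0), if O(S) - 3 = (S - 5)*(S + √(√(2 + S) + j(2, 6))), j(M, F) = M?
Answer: 1197 - 1995*√(2 + √2) ≈ -2489.3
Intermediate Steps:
O(S) = 3 + (-5 + S)*(S + √(2 + √(2 + S))) (O(S) = 3 + (S - 5)*(S + √(√(2 + S) + 2)) = 3 + (-5 + S)*(S + √(2 + √(2 + S))))
-(-1861 - 1*(-1462))*O(0) = -(-1861 - 1*(-1462))*(3 + 0² - 5*0 - 5*√(2 + √(2 + 0)) + 0*√(2 + √(2 + 0))) = -(-1861 + 1462)*(3 + 0 + 0 - 5*√(2 + √2) + 0*√(2 + √2)) = -(-399)*(3 + 0 + 0 - 5*√(2 + √2) + 0) = -(-399)*(3 - 5*√(2 + √2)) = -(-1197 + 1995*√(2 + √2)) = 1197 - 1995*√(2 + √2)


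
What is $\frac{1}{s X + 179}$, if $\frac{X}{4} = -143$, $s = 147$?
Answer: $- \frac{1}{83905} \approx -1.1918 \cdot 10^{-5}$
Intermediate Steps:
$X = -572$ ($X = 4 \left(-143\right) = -572$)
$\frac{1}{s X + 179} = \frac{1}{147 \left(-572\right) + 179} = \frac{1}{-84084 + 179} = \frac{1}{-83905} = - \frac{1}{83905}$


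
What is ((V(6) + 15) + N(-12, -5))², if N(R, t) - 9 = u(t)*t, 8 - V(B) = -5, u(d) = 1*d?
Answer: 3844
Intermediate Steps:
u(d) = d
V(B) = 13 (V(B) = 8 - 1*(-5) = 8 + 5 = 13)
N(R, t) = 9 + t² (N(R, t) = 9 + t*t = 9 + t²)
((V(6) + 15) + N(-12, -5))² = ((13 + 15) + (9 + (-5)²))² = (28 + (9 + 25))² = (28 + 34)² = 62² = 3844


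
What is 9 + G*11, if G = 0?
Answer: 9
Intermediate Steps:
9 + G*11 = 9 + 0*11 = 9 + 0 = 9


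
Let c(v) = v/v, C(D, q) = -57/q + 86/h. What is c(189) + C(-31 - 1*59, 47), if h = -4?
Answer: -2041/94 ≈ -21.713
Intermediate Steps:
C(D, q) = -43/2 - 57/q (C(D, q) = -57/q + 86/(-4) = -57/q + 86*(-1/4) = -57/q - 43/2 = -43/2 - 57/q)
c(v) = 1
c(189) + C(-31 - 1*59, 47) = 1 + (-43/2 - 57/47) = 1 - 2135/94 = -2041/94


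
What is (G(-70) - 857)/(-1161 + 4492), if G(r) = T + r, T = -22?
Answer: -949/3331 ≈ -0.28490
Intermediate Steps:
G(r) = -22 + r
(G(-70) - 857)/(-1161 + 4492) = ((-22 - 70) - 857)/(-1161 + 4492) = (-92 - 857)/3331 = -949*1/3331 = -949/3331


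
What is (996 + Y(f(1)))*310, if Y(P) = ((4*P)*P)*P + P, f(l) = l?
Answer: 310310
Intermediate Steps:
Y(P) = P + 4*P³ (Y(P) = (4*P²)*P + P = 4*P³ + P = P + 4*P³)
(996 + Y(f(1)))*310 = (996 + (1 + 4*1³))*310 = (996 + (1 + 4*1))*310 = (996 + (1 + 4))*310 = (996 + 5)*310 = 1001*310 = 310310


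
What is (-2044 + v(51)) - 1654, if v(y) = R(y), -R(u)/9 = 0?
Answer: -3698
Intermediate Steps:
R(u) = 0 (R(u) = -9*0 = 0)
v(y) = 0
(-2044 + v(51)) - 1654 = (-2044 + 0) - 1654 = -2044 - 1654 = -3698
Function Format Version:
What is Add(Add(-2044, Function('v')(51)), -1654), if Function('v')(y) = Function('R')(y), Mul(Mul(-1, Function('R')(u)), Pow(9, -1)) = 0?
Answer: -3698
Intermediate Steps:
Function('R')(u) = 0 (Function('R')(u) = Mul(-9, 0) = 0)
Function('v')(y) = 0
Add(Add(-2044, Function('v')(51)), -1654) = Add(Add(-2044, 0), -1654) = Add(-2044, -1654) = -3698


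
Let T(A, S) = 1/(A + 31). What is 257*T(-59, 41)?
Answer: -257/28 ≈ -9.1786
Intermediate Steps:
T(A, S) = 1/(31 + A)
257*T(-59, 41) = 257/(31 - 59) = 257/(-28) = 257*(-1/28) = -257/28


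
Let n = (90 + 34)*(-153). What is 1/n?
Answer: -1/18972 ≈ -5.2709e-5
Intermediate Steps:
n = -18972 (n = 124*(-153) = -18972)
1/n = 1/(-18972) = -1/18972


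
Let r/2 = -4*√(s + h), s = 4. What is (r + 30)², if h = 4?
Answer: 1412 - 960*√2 ≈ 54.355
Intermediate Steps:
r = -16*√2 (r = 2*(-4*√(4 + 4)) = 2*(-8*√2) = -16*√2 ≈ -22.627)
(r + 30)² = (-16*√2 + 30)² = (30 - 16*√2)²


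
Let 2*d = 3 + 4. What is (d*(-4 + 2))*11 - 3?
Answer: -80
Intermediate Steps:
d = 7/2 (d = (3 + 4)/2 = (½)*7 = 7/2 ≈ 3.5000)
(d*(-4 + 2))*11 - 3 = (7*(-4 + 2)/2)*11 - 3 = ((7/2)*(-2))*11 - 3 = -7*11 - 3 = -77 - 3 = -80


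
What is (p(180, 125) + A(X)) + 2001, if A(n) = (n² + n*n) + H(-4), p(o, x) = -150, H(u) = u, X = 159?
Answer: 52409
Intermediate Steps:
A(n) = -4 + 2*n² (A(n) = (n² + n*n) - 4 = (n² + n²) - 4 = 2*n² - 4 = -4 + 2*n²)
(p(180, 125) + A(X)) + 2001 = (-150 + (-4 + 2*159²)) + 2001 = (-150 + (-4 + 2*25281)) + 2001 = (-150 + (-4 + 50562)) + 2001 = (-150 + 50558) + 2001 = 50408 + 2001 = 52409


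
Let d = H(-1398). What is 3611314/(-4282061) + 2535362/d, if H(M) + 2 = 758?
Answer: 3572694071/1065582 ≈ 3352.8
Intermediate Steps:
H(M) = 756 (H(M) = -2 + 758 = 756)
d = 756
3611314/(-4282061) + 2535362/d = 3611314/(-4282061) + 2535362/756 = 3611314*(-1/4282061) + 2535362*(1/756) = -16642/19733 + 1267681/378 = 3572694071/1065582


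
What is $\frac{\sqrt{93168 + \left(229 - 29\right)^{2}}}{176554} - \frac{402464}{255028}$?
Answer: $- \frac{100616}{63757} + \frac{2 \sqrt{8323}}{88277} \approx -1.576$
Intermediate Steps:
$\frac{\sqrt{93168 + \left(229 - 29\right)^{2}}}{176554} - \frac{402464}{255028} = \sqrt{93168 + 200^{2}} \cdot \frac{1}{176554} - \frac{100616}{63757} = \sqrt{93168 + 40000} \cdot \frac{1}{176554} - \frac{100616}{63757} = \sqrt{133168} \cdot \frac{1}{176554} - \frac{100616}{63757} = 4 \sqrt{8323} \cdot \frac{1}{176554} - \frac{100616}{63757} = \frac{2 \sqrt{8323}}{88277} - \frac{100616}{63757} = - \frac{100616}{63757} + \frac{2 \sqrt{8323}}{88277}$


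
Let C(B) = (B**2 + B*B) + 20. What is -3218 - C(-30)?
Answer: -5038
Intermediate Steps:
C(B) = 20 + 2*B**2 (C(B) = (B**2 + B**2) + 20 = 2*B**2 + 20 = 20 + 2*B**2)
-3218 - C(-30) = -3218 - (20 + 2*(-30)**2) = -3218 - (20 + 2*900) = -3218 - (20 + 1800) = -3218 - 1*1820 = -3218 - 1820 = -5038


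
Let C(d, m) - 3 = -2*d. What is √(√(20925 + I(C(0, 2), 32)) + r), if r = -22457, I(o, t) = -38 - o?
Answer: √(-22457 + 2*√5221) ≈ 149.37*I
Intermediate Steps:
C(d, m) = 3 - 2*d
√(√(20925 + I(C(0, 2), 32)) + r) = √(√(20925 + (-38 - (3 - 2*0))) - 22457) = √(√(20925 + (-38 - (3 + 0))) - 22457) = √(√(20925 + (-38 - 1*3)) - 22457) = √(√(20925 + (-38 - 3)) - 22457) = √(√(20925 - 41) - 22457) = √(√20884 - 22457) = √(2*√5221 - 22457) = √(-22457 + 2*√5221)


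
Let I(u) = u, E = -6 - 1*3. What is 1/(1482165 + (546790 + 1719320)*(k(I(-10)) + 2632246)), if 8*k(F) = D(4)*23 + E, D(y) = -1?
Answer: 1/5964951400785 ≈ 1.6765e-13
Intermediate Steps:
E = -9 (E = -6 - 3 = -9)
k(F) = -4 (k(F) = (-1*23 - 9)/8 = (-23 - 9)/8 = (⅛)*(-32) = -4)
1/(1482165 + (546790 + 1719320)*(k(I(-10)) + 2632246)) = 1/(1482165 + (546790 + 1719320)*(-4 + 2632246)) = 1/(1482165 + 2266110*2632242) = 1/(1482165 + 5964949918620) = 1/5964951400785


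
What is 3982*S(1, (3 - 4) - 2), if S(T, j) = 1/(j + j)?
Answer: -1991/3 ≈ -663.67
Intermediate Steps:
S(T, j) = 1/(2*j)
3982*S(1, (3 - 4) - 2) = 3982*(1/(2*((3 - 4) - 2))) = 3982*(1/(2*(-1 - 2))) = 3982*((½)/(-3)) = 3982*((½)*(-⅓)) = 3982*(-⅙) = -1991/3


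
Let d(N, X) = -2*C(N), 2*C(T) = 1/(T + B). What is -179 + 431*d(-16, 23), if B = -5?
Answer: -3328/21 ≈ -158.48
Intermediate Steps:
C(T) = 1/(2*(-5 + T)) (C(T) = 1/(2*(T - 5)) = 1/(2*(-5 + T)))
d(N, X) = -1/(-5 + N)
-179 + 431*d(-16, 23) = -179 + 431*(-1/(-5 - 16)) = -179 + 431*(-1/(-21)) = -179 + 431*(-1*(-1/21)) = -179 + 431*(1/21) = -179 + 431/21 = -3328/21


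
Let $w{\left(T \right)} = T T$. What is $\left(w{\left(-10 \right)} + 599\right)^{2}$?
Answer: $488601$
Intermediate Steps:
$w{\left(T \right)} = T^{2}$
$\left(w{\left(-10 \right)} + 599\right)^{2} = \left(\left(-10\right)^{2} + 599\right)^{2} = \left(100 + 599\right)^{2} = 699^{2} = 488601$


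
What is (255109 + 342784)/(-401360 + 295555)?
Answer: -597893/105805 ≈ -5.6509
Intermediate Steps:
(255109 + 342784)/(-401360 + 295555) = 597893/(-105805) = 597893*(-1/105805) = -597893/105805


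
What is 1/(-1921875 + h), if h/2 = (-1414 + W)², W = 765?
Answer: -1/1079473 ≈ -9.2638e-7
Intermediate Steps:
h = 842402 (h = 2*(-1414 + 765)² = 2*(-649)² = 2*421201 = 842402)
1/(-1921875 + h) = 1/(-1921875 + 842402) = 1/(-1079473) = -1/1079473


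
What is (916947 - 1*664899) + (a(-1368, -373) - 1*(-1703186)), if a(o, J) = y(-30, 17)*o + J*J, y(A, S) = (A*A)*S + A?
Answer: -18794997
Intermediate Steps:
y(A, S) = A + S*A² (y(A, S) = A²*S + A = S*A² + A = A + S*A²)
a(o, J) = J² + 15270*o (a(o, J) = (-30*(1 - 30*17))*o + J*J = (-30*(1 - 510))*o + J² = (-30*(-509))*o + J² = 15270*o + J² = J² + 15270*o)
(916947 - 1*664899) + (a(-1368, -373) - 1*(-1703186)) = (916947 - 1*664899) + (((-373)² + 15270*(-1368)) - 1*(-1703186)) = (916947 - 664899) + ((139129 - 20889360) + 1703186) = 252048 + (-20750231 + 1703186) = 252048 - 19047045 = -18794997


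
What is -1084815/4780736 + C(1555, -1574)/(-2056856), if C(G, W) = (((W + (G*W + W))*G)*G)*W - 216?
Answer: -5573957208348574695933/1229160690752 ≈ -4.5348e+9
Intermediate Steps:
C(G, W) = -216 + W*G**2*(2*W + G*W) (C(G, W) = (((W + (W + G*W))*G)*G)*W - 216 = (((2*W + G*W)*G)*G)*W - 216 = ((G*(2*W + G*W))*G)*W - 216 = (G**2*(2*W + G*W))*W - 216 = W*G**2*(2*W + G*W) - 216 = -216 + W*G**2*(2*W + G*W))
-1084815/4780736 + C(1555, -1574)/(-2056856) = -1084815/4780736 + (-216 + 1555**3*(-1574)**2 + 2*1555**2*(-1574)**2)/(-2056856) = -1084815*1/4780736 + (-216 + 3760028875*2477476 + 2*2418025*2477476)*(-1/2056856) = -1084815/4780736 + (-216 + 9315381297119500 + 11981197809800)*(-1/2056856) = -1084815/4780736 + 9327362494929084*(-1/2056856) = -1084815/4780736 - 2331840623732271/514214 = -5573957208348574695933/1229160690752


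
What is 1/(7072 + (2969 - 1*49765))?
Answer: -1/39724 ≈ -2.5174e-5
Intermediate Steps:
1/(7072 + (2969 - 1*49765)) = 1/(7072 + (2969 - 49765)) = 1/(7072 - 46796) = 1/(-39724) = -1/39724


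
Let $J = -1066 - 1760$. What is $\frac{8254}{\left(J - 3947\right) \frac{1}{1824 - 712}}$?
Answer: $- \frac{9178448}{6773} \approx -1355.2$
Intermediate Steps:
$J = -2826$ ($J = -1066 - 1760 = -2826$)
$\frac{8254}{\left(J - 3947\right) \frac{1}{1824 - 712}} = \frac{8254}{\left(-2826 - 3947\right) \frac{1}{1824 - 712}} = \frac{8254}{\left(-6773\right) \frac{1}{1112}} = \frac{8254}{- \frac{6773}{1112}} = 8254 \left(- \frac{1112}{6773}\right) = - \frac{9178448}{6773}$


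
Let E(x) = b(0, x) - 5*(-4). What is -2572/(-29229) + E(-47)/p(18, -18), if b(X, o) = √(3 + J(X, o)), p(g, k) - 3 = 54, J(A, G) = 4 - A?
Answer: 243728/555351 + √7/57 ≈ 0.48529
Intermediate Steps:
p(g, k) = 57 (p(g, k) = 3 + 54 = 57)
b(X, o) = √(7 - X) (b(X, o) = √(3 + (4 - X)) = √(7 - X))
E(x) = 20 + √7 (E(x) = √(7 - 1*0) - 5*(-4) = √(7 + 0) + 20 = √7 + 20 = 20 + √7)
-2572/(-29229) + E(-47)/p(18, -18) = -2572/(-29229) + (20 + √7)/57 = -2572*(-1/29229) + (20 + √7)*(1/57) = 2572/29229 + (20/57 + √7/57) = 243728/555351 + √7/57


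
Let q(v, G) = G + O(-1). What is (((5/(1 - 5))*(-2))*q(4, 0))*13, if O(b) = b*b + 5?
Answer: 195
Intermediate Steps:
O(b) = 5 + b**2 (O(b) = b**2 + 5 = 5 + b**2)
q(v, G) = 6 + G (q(v, G) = G + (5 + (-1)**2) = G + (5 + 1) = G + 6 = 6 + G)
(((5/(1 - 5))*(-2))*q(4, 0))*13 = (((5/(1 - 5))*(-2))*(6 + 0))*13 = (((5/(-4))*(-2))*6)*13 = (((5*(-1/4))*(-2))*6)*13 = (-5/4*(-2)*6)*13 = ((5/2)*6)*13 = 15*13 = 195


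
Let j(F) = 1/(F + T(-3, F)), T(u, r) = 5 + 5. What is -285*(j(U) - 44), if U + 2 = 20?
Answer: 350835/28 ≈ 12530.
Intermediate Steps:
T(u, r) = 10
U = 18 (U = -2 + 20 = 18)
j(F) = 1/(10 + F) (j(F) = 1/(F + 10) = 1/(10 + F))
-285*(j(U) - 44) = -285*(1/(10 + 18) - 44) = -285*(1/28 - 44) = -285*(-1231/28) = 350835/28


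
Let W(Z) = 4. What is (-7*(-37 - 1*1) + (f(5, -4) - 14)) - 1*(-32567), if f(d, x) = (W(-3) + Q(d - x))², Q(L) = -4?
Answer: 32819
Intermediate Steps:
f(d, x) = 0 (f(d, x) = (4 - 4)² = 0² = 0)
(-7*(-37 - 1*1) + (f(5, -4) - 14)) - 1*(-32567) = (-7*(-37 - 1*1) + (0 - 14)) - 1*(-32567) = (-7*(-37 - 1) - 14) + 32567 = (-7*(-38) - 14) + 32567 = (266 - 14) + 32567 = 252 + 32567 = 32819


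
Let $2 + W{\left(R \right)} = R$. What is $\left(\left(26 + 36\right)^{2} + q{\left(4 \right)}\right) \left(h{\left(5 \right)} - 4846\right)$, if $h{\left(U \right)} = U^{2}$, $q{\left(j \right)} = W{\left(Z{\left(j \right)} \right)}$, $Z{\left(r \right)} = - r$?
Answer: $-18502998$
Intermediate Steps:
$W{\left(R \right)} = -2 + R$
$q{\left(j \right)} = -2 - j$
$\left(\left(26 + 36\right)^{2} + q{\left(4 \right)}\right) \left(h{\left(5 \right)} - 4846\right) = \left(\left(26 + 36\right)^{2} - 6\right) \left(5^{2} - 4846\right) = \left(62^{2} - 6\right) \left(25 - 4846\right) = \left(3844 - 6\right) \left(-4821\right) = 3838 \left(-4821\right) = -18502998$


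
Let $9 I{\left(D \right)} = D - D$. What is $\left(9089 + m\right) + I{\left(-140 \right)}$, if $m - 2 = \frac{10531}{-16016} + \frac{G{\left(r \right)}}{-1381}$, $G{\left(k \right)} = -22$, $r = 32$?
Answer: $\frac{201061419777}{22118096} \approx 9090.4$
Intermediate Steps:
$I{\left(D \right)} = 0$ ($I{\left(D \right)} = \frac{D - D}{9} = \frac{1}{9} \cdot 0 = 0$)
$m = \frac{30045233}{22118096}$ ($m = 2 + \left(\frac{10531}{-16016} - \frac{22}{-1381}\right) = 2 + \left(10531 \left(- \frac{1}{16016}\right) - - \frac{22}{1381}\right) = 2 + \left(- \frac{10531}{16016} + \frac{22}{1381}\right) = 2 - \frac{14190959}{22118096} = \frac{30045233}{22118096} \approx 1.3584$)
$\left(9089 + m\right) + I{\left(-140 \right)} = \left(9089 + \frac{30045233}{22118096}\right) + 0 = \frac{201061419777}{22118096} + 0 = \frac{201061419777}{22118096}$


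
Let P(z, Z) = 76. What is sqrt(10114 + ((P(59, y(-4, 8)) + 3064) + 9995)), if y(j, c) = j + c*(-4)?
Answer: sqrt(23249) ≈ 152.48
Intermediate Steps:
y(j, c) = j - 4*c
sqrt(10114 + ((P(59, y(-4, 8)) + 3064) + 9995)) = sqrt(10114 + ((76 + 3064) + 9995)) = sqrt(10114 + (3140 + 9995)) = sqrt(10114 + 13135) = sqrt(23249)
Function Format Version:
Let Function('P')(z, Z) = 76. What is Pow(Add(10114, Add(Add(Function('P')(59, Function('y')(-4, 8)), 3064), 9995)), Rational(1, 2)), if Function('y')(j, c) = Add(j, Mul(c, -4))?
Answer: Pow(23249, Rational(1, 2)) ≈ 152.48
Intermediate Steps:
Function('y')(j, c) = Add(j, Mul(-4, c))
Pow(Add(10114, Add(Add(Function('P')(59, Function('y')(-4, 8)), 3064), 9995)), Rational(1, 2)) = Pow(Add(10114, Add(Add(76, 3064), 9995)), Rational(1, 2)) = Pow(Add(10114, Add(3140, 9995)), Rational(1, 2)) = Pow(Add(10114, 13135), Rational(1, 2)) = Pow(23249, Rational(1, 2))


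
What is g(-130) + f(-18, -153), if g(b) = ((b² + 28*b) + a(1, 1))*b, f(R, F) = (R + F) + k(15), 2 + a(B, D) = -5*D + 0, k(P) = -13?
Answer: -1723074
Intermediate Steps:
a(B, D) = -2 - 5*D (a(B, D) = -2 + (-5*D + 0) = -2 - 5*D)
f(R, F) = -13 + F + R (f(R, F) = (R + F) - 13 = (F + R) - 13 = -13 + F + R)
g(b) = b*(-7 + b² + 28*b) (g(b) = ((b² + 28*b) + (-2 - 5*1))*b = ((b² + 28*b) + (-2 - 5))*b = ((b² + 28*b) - 7)*b = (-7 + b² + 28*b)*b = b*(-7 + b² + 28*b))
g(-130) + f(-18, -153) = -130*(-7 + (-130)² + 28*(-130)) + (-13 - 153 - 18) = -130*(-7 + 16900 - 3640) - 184 = -130*13253 - 184 = -1722890 - 184 = -1723074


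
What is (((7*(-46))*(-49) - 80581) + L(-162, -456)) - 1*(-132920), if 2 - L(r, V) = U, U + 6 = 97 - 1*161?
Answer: 68189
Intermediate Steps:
U = -70 (U = -6 + (97 - 1*161) = -6 + (97 - 161) = -6 - 64 = -70)
L(r, V) = 72 (L(r, V) = 2 - 1*(-70) = 2 + 70 = 72)
(((7*(-46))*(-49) - 80581) + L(-162, -456)) - 1*(-132920) = (((7*(-46))*(-49) - 80581) + 72) - 1*(-132920) = ((-322*(-49) - 80581) + 72) + 132920 = ((15778 - 80581) + 72) + 132920 = (-64803 + 72) + 132920 = -64731 + 132920 = 68189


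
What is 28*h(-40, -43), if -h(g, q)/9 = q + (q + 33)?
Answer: 13356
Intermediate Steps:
h(g, q) = -297 - 18*q (h(g, q) = -9*(q + (q + 33)) = -9*(q + (33 + q)) = -9*(33 + 2*q) = -297 - 18*q)
28*h(-40, -43) = 28*(-297 - 18*(-43)) = 28*(-297 + 774) = 28*477 = 13356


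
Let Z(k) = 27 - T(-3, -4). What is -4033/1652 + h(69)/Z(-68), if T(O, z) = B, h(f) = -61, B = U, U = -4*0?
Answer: -209663/44604 ≈ -4.7005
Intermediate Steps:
U = 0
B = 0
T(O, z) = 0
Z(k) = 27 (Z(k) = 27 - 1*0 = 27 + 0 = 27)
-4033/1652 + h(69)/Z(-68) = -4033/1652 - 61/27 = -209663/44604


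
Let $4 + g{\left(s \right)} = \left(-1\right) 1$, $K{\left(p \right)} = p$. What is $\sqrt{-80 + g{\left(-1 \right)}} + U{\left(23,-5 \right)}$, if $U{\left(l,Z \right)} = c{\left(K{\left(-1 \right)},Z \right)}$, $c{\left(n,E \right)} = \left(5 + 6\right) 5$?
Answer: $55 + i \sqrt{85} \approx 55.0 + 9.2195 i$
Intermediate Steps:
$g{\left(s \right)} = -5$ ($g{\left(s \right)} = -4 - 1 = -5$)
$c{\left(n,E \right)} = 55$ ($c{\left(n,E \right)} = 11 \cdot 5 = 55$)
$U{\left(l,Z \right)} = 55$
$\sqrt{-80 + g{\left(-1 \right)}} + U{\left(23,-5 \right)} = \sqrt{-80 - 5} + 55 = \sqrt{-85} + 55 = i \sqrt{85} + 55 = 55 + i \sqrt{85}$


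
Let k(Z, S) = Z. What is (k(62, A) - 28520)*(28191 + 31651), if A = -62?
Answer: -1702983636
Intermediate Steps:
(k(62, A) - 28520)*(28191 + 31651) = (62 - 28520)*(28191 + 31651) = -28458*59842 = -1702983636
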